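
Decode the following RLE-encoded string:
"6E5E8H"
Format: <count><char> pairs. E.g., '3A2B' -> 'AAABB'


Expanding each <count><char> pair:
  6E -> 'EEEEEE'
  5E -> 'EEEEE'
  8H -> 'HHHHHHHH'

Decoded = EEEEEEEEEEEHHHHHHHH


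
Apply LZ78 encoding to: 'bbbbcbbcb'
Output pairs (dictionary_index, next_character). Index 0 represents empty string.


LZ78 encoding steps:
Dictionary: {0: ''}
Step 1: w='' (idx 0), next='b' -> output (0, 'b'), add 'b' as idx 1
Step 2: w='b' (idx 1), next='b' -> output (1, 'b'), add 'bb' as idx 2
Step 3: w='b' (idx 1), next='c' -> output (1, 'c'), add 'bc' as idx 3
Step 4: w='bb' (idx 2), next='c' -> output (2, 'c'), add 'bbc' as idx 4
Step 5: w='b' (idx 1), end of input -> output (1, '')


Encoded: [(0, 'b'), (1, 'b'), (1, 'c'), (2, 'c'), (1, '')]


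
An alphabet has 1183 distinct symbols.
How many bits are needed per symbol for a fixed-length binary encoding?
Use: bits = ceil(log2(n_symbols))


log2(1183) = 10.2082
Bracket: 2^10 = 1024 < 1183 <= 2^11 = 2048
So ceil(log2(1183)) = 11

bits = ceil(log2(1183)) = ceil(10.2082) = 11 bits


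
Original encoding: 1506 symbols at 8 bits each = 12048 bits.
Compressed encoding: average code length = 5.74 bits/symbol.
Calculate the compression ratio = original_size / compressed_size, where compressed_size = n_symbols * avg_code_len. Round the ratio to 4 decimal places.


original_size = n_symbols * orig_bits = 1506 * 8 = 12048 bits
compressed_size = n_symbols * avg_code_len = 1506 * 5.74 = 8644.44 bits
ratio = original_size / compressed_size = 12048 / 8644.44 = 1.3937

Compression ratio = 1.3937


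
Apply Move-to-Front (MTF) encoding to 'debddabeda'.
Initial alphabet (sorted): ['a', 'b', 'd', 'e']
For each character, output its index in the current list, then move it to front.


MTF encoding:
'd': index 2 in ['a', 'b', 'd', 'e'] -> ['d', 'a', 'b', 'e']
'e': index 3 in ['d', 'a', 'b', 'e'] -> ['e', 'd', 'a', 'b']
'b': index 3 in ['e', 'd', 'a', 'b'] -> ['b', 'e', 'd', 'a']
'd': index 2 in ['b', 'e', 'd', 'a'] -> ['d', 'b', 'e', 'a']
'd': index 0 in ['d', 'b', 'e', 'a'] -> ['d', 'b', 'e', 'a']
'a': index 3 in ['d', 'b', 'e', 'a'] -> ['a', 'd', 'b', 'e']
'b': index 2 in ['a', 'd', 'b', 'e'] -> ['b', 'a', 'd', 'e']
'e': index 3 in ['b', 'a', 'd', 'e'] -> ['e', 'b', 'a', 'd']
'd': index 3 in ['e', 'b', 'a', 'd'] -> ['d', 'e', 'b', 'a']
'a': index 3 in ['d', 'e', 'b', 'a'] -> ['a', 'd', 'e', 'b']


Output: [2, 3, 3, 2, 0, 3, 2, 3, 3, 3]


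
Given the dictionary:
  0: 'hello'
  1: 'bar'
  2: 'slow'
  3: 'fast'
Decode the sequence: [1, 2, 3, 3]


Look up each index in the dictionary:
  1 -> 'bar'
  2 -> 'slow'
  3 -> 'fast'
  3 -> 'fast'

Decoded: "bar slow fast fast"


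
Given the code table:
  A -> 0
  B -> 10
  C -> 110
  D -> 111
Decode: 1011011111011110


Decoding:
10 -> B
110 -> C
111 -> D
110 -> C
111 -> D
10 -> B


Result: BCDCDB


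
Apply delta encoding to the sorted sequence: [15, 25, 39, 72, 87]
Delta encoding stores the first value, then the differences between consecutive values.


First value: 15
Deltas:
  25 - 15 = 10
  39 - 25 = 14
  72 - 39 = 33
  87 - 72 = 15


Delta encoded: [15, 10, 14, 33, 15]


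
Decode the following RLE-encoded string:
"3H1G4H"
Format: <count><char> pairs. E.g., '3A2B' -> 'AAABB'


Expanding each <count><char> pair:
  3H -> 'HHH'
  1G -> 'G'
  4H -> 'HHHH'

Decoded = HHHGHHHH


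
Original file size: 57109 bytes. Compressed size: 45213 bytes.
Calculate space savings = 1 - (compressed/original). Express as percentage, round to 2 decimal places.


ratio = compressed/original = 45213/57109 = 0.791697
savings = 1 - ratio = 1 - 0.791697 = 0.208303
as a percentage: 0.208303 * 100 = 20.83%

Space savings = 1 - 45213/57109 = 20.83%


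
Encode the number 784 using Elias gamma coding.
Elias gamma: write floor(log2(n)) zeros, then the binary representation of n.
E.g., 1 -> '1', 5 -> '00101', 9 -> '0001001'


num_bits = floor(log2(784)) + 1 = 10
leading_zeros = num_bits - 1 = 9
binary(784) = 1100010000

Elias gamma(784) = '000000000' + '1100010000' = 0000000001100010000 (19 bits)


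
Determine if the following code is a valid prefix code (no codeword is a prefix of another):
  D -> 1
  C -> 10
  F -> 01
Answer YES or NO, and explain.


Checking each pair (does one codeword prefix another?):
  D='1' vs C='10': prefix -- VIOLATION

NO -- this is NOT a valid prefix code. D (1) is a prefix of C (10).


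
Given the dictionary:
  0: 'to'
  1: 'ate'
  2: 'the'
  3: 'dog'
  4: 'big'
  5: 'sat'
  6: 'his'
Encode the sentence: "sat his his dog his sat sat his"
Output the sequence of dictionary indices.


Look up each word in the dictionary:
  'sat' -> 5
  'his' -> 6
  'his' -> 6
  'dog' -> 3
  'his' -> 6
  'sat' -> 5
  'sat' -> 5
  'his' -> 6

Encoded: [5, 6, 6, 3, 6, 5, 5, 6]


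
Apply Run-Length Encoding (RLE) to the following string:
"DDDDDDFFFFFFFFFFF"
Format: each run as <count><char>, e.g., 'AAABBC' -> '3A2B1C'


Scanning runs left to right:
  i=0: run of 'D' x 6 -> '6D'
  i=6: run of 'F' x 11 -> '11F'

RLE = 6D11F


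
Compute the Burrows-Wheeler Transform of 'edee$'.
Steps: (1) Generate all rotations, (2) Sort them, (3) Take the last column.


Rotations (sorted):
  0: $edee -> last char: e
  1: dee$e -> last char: e
  2: e$ede -> last char: e
  3: edee$ -> last char: $
  4: ee$ed -> last char: d


BWT = eee$d


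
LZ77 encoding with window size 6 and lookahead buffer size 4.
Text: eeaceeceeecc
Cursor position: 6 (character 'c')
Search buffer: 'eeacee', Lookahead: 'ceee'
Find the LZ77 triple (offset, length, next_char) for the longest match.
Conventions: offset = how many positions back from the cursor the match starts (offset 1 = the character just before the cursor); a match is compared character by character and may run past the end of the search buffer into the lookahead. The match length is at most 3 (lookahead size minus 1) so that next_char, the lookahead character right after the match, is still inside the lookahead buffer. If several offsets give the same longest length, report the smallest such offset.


Try each offset into the search buffer:
  offset=1 (pos 5, char 'e'): match length 0
  offset=2 (pos 4, char 'e'): match length 0
  offset=3 (pos 3, char 'c'): match length 3
  offset=4 (pos 2, char 'a'): match length 0
  offset=5 (pos 1, char 'e'): match length 0
  offset=6 (pos 0, char 'e'): match length 0
Longest match has length 3 at offset 3.
next_char = character at position 6 + 3 = 9 -> 'e'

Best match: offset=3, length=3 (matching 'cee' starting at position 3)
LZ77 triple: (3, 3, 'e')


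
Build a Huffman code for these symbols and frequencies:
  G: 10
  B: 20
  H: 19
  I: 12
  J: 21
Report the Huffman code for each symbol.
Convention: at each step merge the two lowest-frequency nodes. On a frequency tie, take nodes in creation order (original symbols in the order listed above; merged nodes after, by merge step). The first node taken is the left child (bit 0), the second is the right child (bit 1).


Huffman tree construction:
Step 1: Merge G(10) + I(12) = 22
Step 2: Merge H(19) + B(20) = 39
Step 3: Merge J(21) + (G+I)(22) = 43
Step 4: Merge (H+B)(39) + (J+(G+I))(43) = 82
Read each symbol's code off the tree from the root (left child = 0, right child = 1).

Codes:
  G: 110 (length 3)
  B: 01 (length 2)
  H: 00 (length 2)
  I: 111 (length 3)
  J: 10 (length 2)
Average code length: 186/82 = 2.2683 bits/symbol


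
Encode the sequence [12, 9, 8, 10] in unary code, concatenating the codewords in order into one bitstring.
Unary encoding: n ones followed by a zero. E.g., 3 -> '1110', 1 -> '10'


Encode each number as n ones followed by a terminating 0:
  12 -> 1111111111110 (13 bits)
  9 -> 1111111110 (10 bits)
  8 -> 111111110 (9 bits)
  10 -> 11111111110 (11 bits)
Total length = 13 + 10 + 9 + 11 = 43 bits.

Unary([12, 9, 8, 10]) = 1111111111110111111111011111111011111111110 (43 bits)


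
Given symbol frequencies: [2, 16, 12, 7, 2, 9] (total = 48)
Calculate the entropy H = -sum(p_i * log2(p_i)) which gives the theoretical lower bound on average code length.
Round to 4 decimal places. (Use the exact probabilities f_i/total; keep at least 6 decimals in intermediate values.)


Per-symbol terms -p_i * log2(p_i) with p_i = f_i/48:
  p = 2/48 = 0.041667: log2(p) = -4.584963, -p*log2(p) = 0.191040
  p = 16/48 = 0.333333: log2(p) = -1.584963, -p*log2(p) = 0.528321
  p = 12/48 = 0.250000: log2(p) = -2.000000, -p*log2(p) = 0.500000
  p = 7/48 = 0.145833: log2(p) = -2.777608, -p*log2(p) = 0.405068
  p = 2/48 = 0.041667: log2(p) = -4.584963, -p*log2(p) = 0.191040
  p = 9/48 = 0.187500: log2(p) = -2.415037, -p*log2(p) = 0.452820
H = 0.191040 + 0.528321 + 0.500000 + 0.405068 + 0.191040 + 0.452820 = 2.268289

H = 2.2683 bits/symbol


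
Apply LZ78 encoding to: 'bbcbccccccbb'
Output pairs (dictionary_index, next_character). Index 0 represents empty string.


LZ78 encoding steps:
Dictionary: {0: ''}
Step 1: w='' (idx 0), next='b' -> output (0, 'b'), add 'b' as idx 1
Step 2: w='b' (idx 1), next='c' -> output (1, 'c'), add 'bc' as idx 2
Step 3: w='bc' (idx 2), next='c' -> output (2, 'c'), add 'bcc' as idx 3
Step 4: w='' (idx 0), next='c' -> output (0, 'c'), add 'c' as idx 4
Step 5: w='c' (idx 4), next='c' -> output (4, 'c'), add 'cc' as idx 5
Step 6: w='c' (idx 4), next='b' -> output (4, 'b'), add 'cb' as idx 6
Step 7: w='b' (idx 1), end of input -> output (1, '')


Encoded: [(0, 'b'), (1, 'c'), (2, 'c'), (0, 'c'), (4, 'c'), (4, 'b'), (1, '')]


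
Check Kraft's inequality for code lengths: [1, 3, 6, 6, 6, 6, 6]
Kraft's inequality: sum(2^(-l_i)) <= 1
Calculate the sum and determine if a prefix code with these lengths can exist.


Sum = 2^(-1) + 2^(-3) + 2^(-6) + 2^(-6) + 2^(-6) + 2^(-6) + 2^(-6)
    = 0.5 + 0.125 + 0.015625 + 0.015625 + 0.015625 + 0.015625 + 0.015625
    = 45/64 = 0.703125
Since 0.703125 <= 1, Kraft's inequality IS satisfied.
A prefix code with these lengths CAN exist.

Kraft sum = 0.703125. Satisfied.


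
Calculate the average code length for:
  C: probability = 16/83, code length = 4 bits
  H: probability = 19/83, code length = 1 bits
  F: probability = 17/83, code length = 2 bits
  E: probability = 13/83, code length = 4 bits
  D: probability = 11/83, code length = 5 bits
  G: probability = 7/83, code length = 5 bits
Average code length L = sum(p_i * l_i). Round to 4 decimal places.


Weighted contributions p_i * l_i:
  C: (16/83) * 4 = 64/83
  H: (19/83) * 1 = 19/83
  F: (17/83) * 2 = 34/83
  E: (13/83) * 4 = 52/83
  D: (11/83) * 5 = 55/83
  G: (7/83) * 5 = 35/83
Sum = (64 + 19 + 34 + 52 + 55 + 35)/83 = 259/83

L = 259/83 = 3.1205 bits/symbol


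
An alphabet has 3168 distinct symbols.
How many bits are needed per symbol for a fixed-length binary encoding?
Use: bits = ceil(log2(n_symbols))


log2(3168) = 11.6294
Bracket: 2^11 = 2048 < 3168 <= 2^12 = 4096
So ceil(log2(3168)) = 12

bits = ceil(log2(3168)) = ceil(11.6294) = 12 bits


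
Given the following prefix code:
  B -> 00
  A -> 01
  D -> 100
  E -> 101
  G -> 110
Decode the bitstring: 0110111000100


Decoding step by step:
Bits 01 -> A
Bits 101 -> E
Bits 110 -> G
Bits 00 -> B
Bits 100 -> D


Decoded message: AEGBD


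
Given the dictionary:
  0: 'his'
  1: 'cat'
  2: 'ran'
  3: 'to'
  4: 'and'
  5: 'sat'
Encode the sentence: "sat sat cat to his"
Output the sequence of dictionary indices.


Look up each word in the dictionary:
  'sat' -> 5
  'sat' -> 5
  'cat' -> 1
  'to' -> 3
  'his' -> 0

Encoded: [5, 5, 1, 3, 0]


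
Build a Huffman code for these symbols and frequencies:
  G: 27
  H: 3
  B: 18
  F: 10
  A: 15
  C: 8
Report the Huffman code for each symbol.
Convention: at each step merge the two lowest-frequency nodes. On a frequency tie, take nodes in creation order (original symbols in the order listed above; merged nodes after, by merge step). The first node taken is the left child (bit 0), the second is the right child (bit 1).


Huffman tree construction:
Step 1: Merge H(3) + C(8) = 11
Step 2: Merge F(10) + (H+C)(11) = 21
Step 3: Merge A(15) + B(18) = 33
Step 4: Merge (F+(H+C))(21) + G(27) = 48
Step 5: Merge (A+B)(33) + ((F+(H+C))+G)(48) = 81
Read each symbol's code off the tree from the root (left child = 0, right child = 1).

Codes:
  G: 11 (length 2)
  H: 1010 (length 4)
  B: 01 (length 2)
  F: 100 (length 3)
  A: 00 (length 2)
  C: 1011 (length 4)
Average code length: 194/81 = 2.3951 bits/symbol


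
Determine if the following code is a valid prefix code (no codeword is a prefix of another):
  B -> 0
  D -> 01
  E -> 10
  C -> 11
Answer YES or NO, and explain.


Checking each pair (does one codeword prefix another?):
  B='0' vs D='01': prefix -- VIOLATION

NO -- this is NOT a valid prefix code. B (0) is a prefix of D (01).


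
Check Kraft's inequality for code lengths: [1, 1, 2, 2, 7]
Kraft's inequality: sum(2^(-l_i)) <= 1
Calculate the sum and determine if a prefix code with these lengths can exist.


Sum = 2^(-1) + 2^(-1) + 2^(-2) + 2^(-2) + 2^(-7)
    = 0.5 + 0.5 + 0.25 + 0.25 + 0.0078125
    = 193/128 = 1.5078125
Since 1.5078125 > 1, Kraft's inequality is NOT satisfied.
A prefix code with these lengths CANNOT exist.

Kraft sum = 1.5078125. Not satisfied.


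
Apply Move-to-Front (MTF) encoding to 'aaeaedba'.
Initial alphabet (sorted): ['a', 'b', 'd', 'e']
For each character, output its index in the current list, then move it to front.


MTF encoding:
'a': index 0 in ['a', 'b', 'd', 'e'] -> ['a', 'b', 'd', 'e']
'a': index 0 in ['a', 'b', 'd', 'e'] -> ['a', 'b', 'd', 'e']
'e': index 3 in ['a', 'b', 'd', 'e'] -> ['e', 'a', 'b', 'd']
'a': index 1 in ['e', 'a', 'b', 'd'] -> ['a', 'e', 'b', 'd']
'e': index 1 in ['a', 'e', 'b', 'd'] -> ['e', 'a', 'b', 'd']
'd': index 3 in ['e', 'a', 'b', 'd'] -> ['d', 'e', 'a', 'b']
'b': index 3 in ['d', 'e', 'a', 'b'] -> ['b', 'd', 'e', 'a']
'a': index 3 in ['b', 'd', 'e', 'a'] -> ['a', 'b', 'd', 'e']


Output: [0, 0, 3, 1, 1, 3, 3, 3]


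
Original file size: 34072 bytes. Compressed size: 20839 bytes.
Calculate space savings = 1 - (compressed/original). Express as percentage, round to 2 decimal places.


ratio = compressed/original = 20839/34072 = 0.611617
savings = 1 - ratio = 1 - 0.611617 = 0.388383
as a percentage: 0.388383 * 100 = 38.84%

Space savings = 1 - 20839/34072 = 38.84%


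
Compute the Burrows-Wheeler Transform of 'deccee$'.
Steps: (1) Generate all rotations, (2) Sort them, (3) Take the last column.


Rotations (sorted):
  0: $deccee -> last char: e
  1: ccee$de -> last char: e
  2: cee$dec -> last char: c
  3: deccee$ -> last char: $
  4: e$decce -> last char: e
  5: eccee$d -> last char: d
  6: ee$decc -> last char: c


BWT = eec$edc


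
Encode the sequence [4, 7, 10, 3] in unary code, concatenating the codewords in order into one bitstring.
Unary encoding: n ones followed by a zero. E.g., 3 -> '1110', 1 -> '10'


Encode each number as n ones followed by a terminating 0:
  4 -> 11110 (5 bits)
  7 -> 11111110 (8 bits)
  10 -> 11111111110 (11 bits)
  3 -> 1110 (4 bits)
Total length = 5 + 8 + 11 + 4 = 28 bits.

Unary([4, 7, 10, 3]) = 1111011111110111111111101110 (28 bits)


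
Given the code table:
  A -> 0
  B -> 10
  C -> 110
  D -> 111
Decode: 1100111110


Decoding:
110 -> C
0 -> A
111 -> D
110 -> C


Result: CADC


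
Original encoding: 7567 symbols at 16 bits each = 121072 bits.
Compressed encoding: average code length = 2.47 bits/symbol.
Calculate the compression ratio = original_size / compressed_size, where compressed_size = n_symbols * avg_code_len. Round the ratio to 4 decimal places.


original_size = n_symbols * orig_bits = 7567 * 16 = 121072 bits
compressed_size = n_symbols * avg_code_len = 7567 * 2.47 = 18690.49 bits
ratio = original_size / compressed_size = 121072 / 18690.49 = 6.4777

Compression ratio = 6.4777


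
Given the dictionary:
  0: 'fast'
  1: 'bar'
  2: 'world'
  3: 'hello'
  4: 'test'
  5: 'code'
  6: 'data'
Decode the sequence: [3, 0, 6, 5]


Look up each index in the dictionary:
  3 -> 'hello'
  0 -> 'fast'
  6 -> 'data'
  5 -> 'code'

Decoded: "hello fast data code"


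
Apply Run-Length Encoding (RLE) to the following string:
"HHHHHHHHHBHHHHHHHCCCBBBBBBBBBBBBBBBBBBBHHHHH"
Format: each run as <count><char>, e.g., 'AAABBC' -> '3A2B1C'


Scanning runs left to right:
  i=0: run of 'H' x 9 -> '9H'
  i=9: run of 'B' x 1 -> '1B'
  i=10: run of 'H' x 7 -> '7H'
  i=17: run of 'C' x 3 -> '3C'
  i=20: run of 'B' x 19 -> '19B'
  i=39: run of 'H' x 5 -> '5H'

RLE = 9H1B7H3C19B5H


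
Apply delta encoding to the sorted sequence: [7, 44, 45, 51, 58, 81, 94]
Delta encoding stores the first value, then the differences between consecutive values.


First value: 7
Deltas:
  44 - 7 = 37
  45 - 44 = 1
  51 - 45 = 6
  58 - 51 = 7
  81 - 58 = 23
  94 - 81 = 13


Delta encoded: [7, 37, 1, 6, 7, 23, 13]


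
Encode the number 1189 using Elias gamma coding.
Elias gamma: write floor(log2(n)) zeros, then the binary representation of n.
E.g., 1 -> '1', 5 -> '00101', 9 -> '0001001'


num_bits = floor(log2(1189)) + 1 = 11
leading_zeros = num_bits - 1 = 10
binary(1189) = 10010100101

Elias gamma(1189) = '0000000000' + '10010100101' = 000000000010010100101 (21 bits)


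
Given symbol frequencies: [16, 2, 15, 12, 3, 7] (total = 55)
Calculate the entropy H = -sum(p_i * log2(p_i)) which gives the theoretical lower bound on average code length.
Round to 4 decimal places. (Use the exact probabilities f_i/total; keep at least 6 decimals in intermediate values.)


Per-symbol terms -p_i * log2(p_i) with p_i = f_i/55:
  p = 16/55 = 0.290909: log2(p) = -1.781360, -p*log2(p) = 0.518214
  p = 2/55 = 0.036364: log2(p) = -4.781360, -p*log2(p) = 0.173868
  p = 15/55 = 0.272727: log2(p) = -1.874469, -p*log2(p) = 0.511219
  p = 12/55 = 0.218182: log2(p) = -2.196397, -p*log2(p) = 0.479214
  p = 3/55 = 0.054545: log2(p) = -4.196397, -p*log2(p) = 0.228894
  p = 7/55 = 0.127273: log2(p) = -2.974005, -p*log2(p) = 0.378510
H = 0.518214 + 0.173868 + 0.511219 + 0.479214 + 0.228894 + 0.378510 = 2.289919

H = 2.2899 bits/symbol


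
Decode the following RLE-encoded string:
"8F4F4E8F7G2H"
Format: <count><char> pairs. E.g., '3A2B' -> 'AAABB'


Expanding each <count><char> pair:
  8F -> 'FFFFFFFF'
  4F -> 'FFFF'
  4E -> 'EEEE'
  8F -> 'FFFFFFFF'
  7G -> 'GGGGGGG'
  2H -> 'HH'

Decoded = FFFFFFFFFFFFEEEEFFFFFFFFGGGGGGGHH


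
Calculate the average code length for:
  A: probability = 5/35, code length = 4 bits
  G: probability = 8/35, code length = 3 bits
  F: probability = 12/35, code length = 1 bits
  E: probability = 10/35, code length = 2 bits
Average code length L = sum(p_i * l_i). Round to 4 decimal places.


Weighted contributions p_i * l_i:
  A: (5/35) * 4 = 20/35
  G: (8/35) * 3 = 24/35
  F: (12/35) * 1 = 12/35
  E: (10/35) * 2 = 20/35
Sum = (20 + 24 + 12 + 20)/35 = 76/35

L = 76/35 = 2.1714 bits/symbol


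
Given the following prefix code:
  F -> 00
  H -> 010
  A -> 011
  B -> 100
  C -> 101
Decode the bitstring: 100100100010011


Decoding step by step:
Bits 100 -> B
Bits 100 -> B
Bits 100 -> B
Bits 010 -> H
Bits 011 -> A


Decoded message: BBBHA


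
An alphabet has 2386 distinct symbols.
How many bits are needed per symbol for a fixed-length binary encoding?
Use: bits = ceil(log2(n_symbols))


log2(2386) = 11.2204
Bracket: 2^11 = 2048 < 2386 <= 2^12 = 4096
So ceil(log2(2386)) = 12

bits = ceil(log2(2386)) = ceil(11.2204) = 12 bits


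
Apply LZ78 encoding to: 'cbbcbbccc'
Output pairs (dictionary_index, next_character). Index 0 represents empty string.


LZ78 encoding steps:
Dictionary: {0: ''}
Step 1: w='' (idx 0), next='c' -> output (0, 'c'), add 'c' as idx 1
Step 2: w='' (idx 0), next='b' -> output (0, 'b'), add 'b' as idx 2
Step 3: w='b' (idx 2), next='c' -> output (2, 'c'), add 'bc' as idx 3
Step 4: w='b' (idx 2), next='b' -> output (2, 'b'), add 'bb' as idx 4
Step 5: w='c' (idx 1), next='c' -> output (1, 'c'), add 'cc' as idx 5
Step 6: w='c' (idx 1), end of input -> output (1, '')


Encoded: [(0, 'c'), (0, 'b'), (2, 'c'), (2, 'b'), (1, 'c'), (1, '')]


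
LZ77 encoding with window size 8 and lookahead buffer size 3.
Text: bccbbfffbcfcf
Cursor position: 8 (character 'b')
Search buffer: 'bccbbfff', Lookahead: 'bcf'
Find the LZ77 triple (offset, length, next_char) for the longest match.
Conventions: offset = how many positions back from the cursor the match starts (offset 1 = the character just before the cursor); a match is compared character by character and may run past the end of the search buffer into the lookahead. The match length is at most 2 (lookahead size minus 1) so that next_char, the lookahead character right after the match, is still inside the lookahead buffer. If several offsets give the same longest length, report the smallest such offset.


Try each offset into the search buffer:
  offset=1 (pos 7, char 'f'): match length 0
  offset=2 (pos 6, char 'f'): match length 0
  offset=3 (pos 5, char 'f'): match length 0
  offset=4 (pos 4, char 'b'): match length 1
  offset=5 (pos 3, char 'b'): match length 1
  offset=6 (pos 2, char 'c'): match length 0
  offset=7 (pos 1, char 'c'): match length 0
  offset=8 (pos 0, char 'b'): match length 2
Longest match has length 2 at offset 8.
next_char = character at position 8 + 2 = 10 -> 'f'

Best match: offset=8, length=2 (matching 'bc' starting at position 0)
LZ77 triple: (8, 2, 'f')


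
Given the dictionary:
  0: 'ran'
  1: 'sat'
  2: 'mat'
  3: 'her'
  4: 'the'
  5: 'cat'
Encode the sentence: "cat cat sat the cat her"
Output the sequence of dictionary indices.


Look up each word in the dictionary:
  'cat' -> 5
  'cat' -> 5
  'sat' -> 1
  'the' -> 4
  'cat' -> 5
  'her' -> 3

Encoded: [5, 5, 1, 4, 5, 3]


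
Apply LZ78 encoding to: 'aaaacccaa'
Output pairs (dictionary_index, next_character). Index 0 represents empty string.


LZ78 encoding steps:
Dictionary: {0: ''}
Step 1: w='' (idx 0), next='a' -> output (0, 'a'), add 'a' as idx 1
Step 2: w='a' (idx 1), next='a' -> output (1, 'a'), add 'aa' as idx 2
Step 3: w='a' (idx 1), next='c' -> output (1, 'c'), add 'ac' as idx 3
Step 4: w='' (idx 0), next='c' -> output (0, 'c'), add 'c' as idx 4
Step 5: w='c' (idx 4), next='a' -> output (4, 'a'), add 'ca' as idx 5
Step 6: w='a' (idx 1), end of input -> output (1, '')


Encoded: [(0, 'a'), (1, 'a'), (1, 'c'), (0, 'c'), (4, 'a'), (1, '')]


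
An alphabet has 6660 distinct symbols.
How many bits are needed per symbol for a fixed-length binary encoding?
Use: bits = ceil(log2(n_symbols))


log2(6660) = 12.7013
Bracket: 2^12 = 4096 < 6660 <= 2^13 = 8192
So ceil(log2(6660)) = 13

bits = ceil(log2(6660)) = ceil(12.7013) = 13 bits


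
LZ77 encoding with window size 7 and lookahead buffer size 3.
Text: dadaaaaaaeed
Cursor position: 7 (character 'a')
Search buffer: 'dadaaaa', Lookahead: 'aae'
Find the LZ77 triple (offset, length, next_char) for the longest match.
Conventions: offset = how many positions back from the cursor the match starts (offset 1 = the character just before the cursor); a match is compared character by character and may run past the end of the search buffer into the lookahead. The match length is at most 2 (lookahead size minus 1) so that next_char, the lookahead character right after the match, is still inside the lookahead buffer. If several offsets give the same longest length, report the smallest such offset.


Try each offset into the search buffer:
  offset=1 (pos 6, char 'a'): match length 2
  offset=2 (pos 5, char 'a'): match length 2
  offset=3 (pos 4, char 'a'): match length 2
  offset=4 (pos 3, char 'a'): match length 2
  offset=5 (pos 2, char 'd'): match length 0
  offset=6 (pos 1, char 'a'): match length 1
  offset=7 (pos 0, char 'd'): match length 0
Longest match has length 2, found at offsets 1, 2, 3, 4; take the smallest, offset 1.
next_char = character at position 7 + 2 = 9 -> 'e'

Best match: offset=1, length=2 (matching 'aa' starting at position 6)
LZ77 triple: (1, 2, 'e')


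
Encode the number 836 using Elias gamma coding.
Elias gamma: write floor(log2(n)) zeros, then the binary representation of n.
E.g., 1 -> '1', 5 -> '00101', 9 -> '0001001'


num_bits = floor(log2(836)) + 1 = 10
leading_zeros = num_bits - 1 = 9
binary(836) = 1101000100

Elias gamma(836) = '000000000' + '1101000100' = 0000000001101000100 (19 bits)


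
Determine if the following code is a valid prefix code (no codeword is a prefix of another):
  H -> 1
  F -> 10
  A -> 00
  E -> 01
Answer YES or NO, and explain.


Checking each pair (does one codeword prefix another?):
  H='1' vs F='10': prefix -- VIOLATION

NO -- this is NOT a valid prefix code. H (1) is a prefix of F (10).


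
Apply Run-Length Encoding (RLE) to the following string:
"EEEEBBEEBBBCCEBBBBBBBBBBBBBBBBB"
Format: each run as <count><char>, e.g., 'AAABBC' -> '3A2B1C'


Scanning runs left to right:
  i=0: run of 'E' x 4 -> '4E'
  i=4: run of 'B' x 2 -> '2B'
  i=6: run of 'E' x 2 -> '2E'
  i=8: run of 'B' x 3 -> '3B'
  i=11: run of 'C' x 2 -> '2C'
  i=13: run of 'E' x 1 -> '1E'
  i=14: run of 'B' x 17 -> '17B'

RLE = 4E2B2E3B2C1E17B


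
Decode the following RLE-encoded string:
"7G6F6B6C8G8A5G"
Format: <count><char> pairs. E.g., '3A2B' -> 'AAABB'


Expanding each <count><char> pair:
  7G -> 'GGGGGGG'
  6F -> 'FFFFFF'
  6B -> 'BBBBBB'
  6C -> 'CCCCCC'
  8G -> 'GGGGGGGG'
  8A -> 'AAAAAAAA'
  5G -> 'GGGGG'

Decoded = GGGGGGGFFFFFFBBBBBBCCCCCCGGGGGGGGAAAAAAAAGGGGG


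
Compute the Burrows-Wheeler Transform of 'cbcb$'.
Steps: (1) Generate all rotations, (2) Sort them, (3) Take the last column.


Rotations (sorted):
  0: $cbcb -> last char: b
  1: b$cbc -> last char: c
  2: bcb$c -> last char: c
  3: cb$cb -> last char: b
  4: cbcb$ -> last char: $


BWT = bccb$


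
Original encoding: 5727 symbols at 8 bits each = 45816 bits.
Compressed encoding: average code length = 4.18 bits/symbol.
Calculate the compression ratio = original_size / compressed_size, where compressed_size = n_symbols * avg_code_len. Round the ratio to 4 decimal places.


original_size = n_symbols * orig_bits = 5727 * 8 = 45816 bits
compressed_size = n_symbols * avg_code_len = 5727 * 4.18 = 23938.86 bits
ratio = original_size / compressed_size = 45816 / 23938.86 = 1.9139

Compression ratio = 1.9139


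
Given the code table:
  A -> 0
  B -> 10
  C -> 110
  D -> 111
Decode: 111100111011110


Decoding:
111 -> D
10 -> B
0 -> A
111 -> D
0 -> A
111 -> D
10 -> B


Result: DBADADB


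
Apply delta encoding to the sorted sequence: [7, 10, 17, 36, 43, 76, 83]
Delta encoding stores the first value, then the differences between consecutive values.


First value: 7
Deltas:
  10 - 7 = 3
  17 - 10 = 7
  36 - 17 = 19
  43 - 36 = 7
  76 - 43 = 33
  83 - 76 = 7


Delta encoded: [7, 3, 7, 19, 7, 33, 7]


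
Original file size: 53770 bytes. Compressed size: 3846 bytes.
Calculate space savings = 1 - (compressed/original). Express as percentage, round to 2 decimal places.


ratio = compressed/original = 3846/53770 = 0.071527
savings = 1 - ratio = 1 - 0.071527 = 0.928473
as a percentage: 0.928473 * 100 = 92.85%

Space savings = 1 - 3846/53770 = 92.85%


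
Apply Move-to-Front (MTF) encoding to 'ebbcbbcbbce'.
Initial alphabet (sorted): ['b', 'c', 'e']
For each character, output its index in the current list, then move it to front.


MTF encoding:
'e': index 2 in ['b', 'c', 'e'] -> ['e', 'b', 'c']
'b': index 1 in ['e', 'b', 'c'] -> ['b', 'e', 'c']
'b': index 0 in ['b', 'e', 'c'] -> ['b', 'e', 'c']
'c': index 2 in ['b', 'e', 'c'] -> ['c', 'b', 'e']
'b': index 1 in ['c', 'b', 'e'] -> ['b', 'c', 'e']
'b': index 0 in ['b', 'c', 'e'] -> ['b', 'c', 'e']
'c': index 1 in ['b', 'c', 'e'] -> ['c', 'b', 'e']
'b': index 1 in ['c', 'b', 'e'] -> ['b', 'c', 'e']
'b': index 0 in ['b', 'c', 'e'] -> ['b', 'c', 'e']
'c': index 1 in ['b', 'c', 'e'] -> ['c', 'b', 'e']
'e': index 2 in ['c', 'b', 'e'] -> ['e', 'c', 'b']


Output: [2, 1, 0, 2, 1, 0, 1, 1, 0, 1, 2]


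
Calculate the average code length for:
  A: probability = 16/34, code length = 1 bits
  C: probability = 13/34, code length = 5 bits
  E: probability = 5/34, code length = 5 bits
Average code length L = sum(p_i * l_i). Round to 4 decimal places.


Weighted contributions p_i * l_i:
  A: (16/34) * 1 = 16/34
  C: (13/34) * 5 = 65/34
  E: (5/34) * 5 = 25/34
Sum = (16 + 65 + 25)/34 = 106/34

L = 106/34 = 3.1176 bits/symbol


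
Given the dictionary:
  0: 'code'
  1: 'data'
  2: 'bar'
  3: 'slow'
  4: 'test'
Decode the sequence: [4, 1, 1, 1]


Look up each index in the dictionary:
  4 -> 'test'
  1 -> 'data'
  1 -> 'data'
  1 -> 'data'

Decoded: "test data data data"


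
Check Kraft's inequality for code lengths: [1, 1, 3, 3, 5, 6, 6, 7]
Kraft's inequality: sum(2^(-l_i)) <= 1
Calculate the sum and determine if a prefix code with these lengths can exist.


Sum = 2^(-1) + 2^(-1) + 2^(-3) + 2^(-3) + 2^(-5) + 2^(-6) + 2^(-6) + 2^(-7)
    = 0.5 + 0.5 + 0.125 + 0.125 + 0.03125 + 0.015625 + 0.015625 + 0.0078125
    = 169/128 = 1.3203125
Since 1.3203125 > 1, Kraft's inequality is NOT satisfied.
A prefix code with these lengths CANNOT exist.

Kraft sum = 1.3203125. Not satisfied.


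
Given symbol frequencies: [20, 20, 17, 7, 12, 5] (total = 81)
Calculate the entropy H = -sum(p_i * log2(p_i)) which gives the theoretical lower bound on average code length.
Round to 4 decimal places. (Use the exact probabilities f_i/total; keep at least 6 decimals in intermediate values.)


Per-symbol terms -p_i * log2(p_i) with p_i = f_i/81:
  p = 20/81 = 0.246914: log2(p) = -2.017922, -p*log2(p) = 0.498252
  p = 20/81 = 0.246914: log2(p) = -2.017922, -p*log2(p) = 0.498252
  p = 17/81 = 0.209877: log2(p) = -2.252387, -p*log2(p) = 0.472723
  p = 7/81 = 0.086420: log2(p) = -3.532495, -p*log2(p) = 0.305277
  p = 12/81 = 0.148148: log2(p) = -2.754888, -p*log2(p) = 0.408131
  p = 5/81 = 0.061728: log2(p) = -4.017922, -p*log2(p) = 0.248020
H = 0.498252 + 0.498252 + 0.472723 + 0.305277 + 0.408131 + 0.248020 = 2.430655

H = 2.4307 bits/symbol


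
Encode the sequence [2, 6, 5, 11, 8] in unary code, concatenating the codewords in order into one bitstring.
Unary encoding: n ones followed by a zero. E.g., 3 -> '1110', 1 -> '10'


Encode each number as n ones followed by a terminating 0:
  2 -> 110 (3 bits)
  6 -> 1111110 (7 bits)
  5 -> 111110 (6 bits)
  11 -> 111111111110 (12 bits)
  8 -> 111111110 (9 bits)
Total length = 3 + 7 + 6 + 12 + 9 = 37 bits.

Unary([2, 6, 5, 11, 8]) = 1101111110111110111111111110111111110 (37 bits)


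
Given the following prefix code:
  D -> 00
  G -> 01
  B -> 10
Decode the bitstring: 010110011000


Decoding step by step:
Bits 01 -> G
Bits 01 -> G
Bits 10 -> B
Bits 01 -> G
Bits 10 -> B
Bits 00 -> D


Decoded message: GGBGBD


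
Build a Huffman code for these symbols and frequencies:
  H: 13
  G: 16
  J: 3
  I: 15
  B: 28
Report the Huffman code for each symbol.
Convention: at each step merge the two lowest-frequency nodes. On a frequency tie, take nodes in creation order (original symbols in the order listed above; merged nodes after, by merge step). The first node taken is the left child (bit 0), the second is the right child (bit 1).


Huffman tree construction:
Step 1: Merge J(3) + H(13) = 16
Step 2: Merge I(15) + G(16) = 31
Step 3: Merge (J+H)(16) + B(28) = 44
Step 4: Merge (I+G)(31) + ((J+H)+B)(44) = 75
Read each symbol's code off the tree from the root (left child = 0, right child = 1).

Codes:
  H: 101 (length 3)
  G: 01 (length 2)
  J: 100 (length 3)
  I: 00 (length 2)
  B: 11 (length 2)
Average code length: 166/75 = 2.2133 bits/symbol


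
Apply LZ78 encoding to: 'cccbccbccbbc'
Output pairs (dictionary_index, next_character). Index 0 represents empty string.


LZ78 encoding steps:
Dictionary: {0: ''}
Step 1: w='' (idx 0), next='c' -> output (0, 'c'), add 'c' as idx 1
Step 2: w='c' (idx 1), next='c' -> output (1, 'c'), add 'cc' as idx 2
Step 3: w='' (idx 0), next='b' -> output (0, 'b'), add 'b' as idx 3
Step 4: w='cc' (idx 2), next='b' -> output (2, 'b'), add 'ccb' as idx 4
Step 5: w='ccb' (idx 4), next='b' -> output (4, 'b'), add 'ccbb' as idx 5
Step 6: w='c' (idx 1), end of input -> output (1, '')


Encoded: [(0, 'c'), (1, 'c'), (0, 'b'), (2, 'b'), (4, 'b'), (1, '')]


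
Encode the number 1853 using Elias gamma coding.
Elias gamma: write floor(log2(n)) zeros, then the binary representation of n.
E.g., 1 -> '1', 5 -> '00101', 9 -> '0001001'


num_bits = floor(log2(1853)) + 1 = 11
leading_zeros = num_bits - 1 = 10
binary(1853) = 11100111101

Elias gamma(1853) = '0000000000' + '11100111101' = 000000000011100111101 (21 bits)


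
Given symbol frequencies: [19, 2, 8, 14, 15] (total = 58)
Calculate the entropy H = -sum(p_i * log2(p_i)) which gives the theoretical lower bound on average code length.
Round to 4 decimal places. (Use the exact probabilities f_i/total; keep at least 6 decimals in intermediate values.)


Per-symbol terms -p_i * log2(p_i) with p_i = f_i/58:
  p = 19/58 = 0.327586: log2(p) = -1.610053, -p*log2(p) = 0.527431
  p = 2/58 = 0.034483: log2(p) = -4.857981, -p*log2(p) = 0.167517
  p = 8/58 = 0.137931: log2(p) = -2.857981, -p*log2(p) = 0.394204
  p = 14/58 = 0.241379: log2(p) = -2.050626, -p*log2(p) = 0.494979
  p = 15/58 = 0.258621: log2(p) = -1.951090, -p*log2(p) = 0.504592
H = 0.527431 + 0.167517 + 0.394204 + 0.494979 + 0.504592 = 2.088723

H = 2.0887 bits/symbol


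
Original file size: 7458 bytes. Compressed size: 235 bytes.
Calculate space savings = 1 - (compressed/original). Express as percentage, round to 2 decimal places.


ratio = compressed/original = 235/7458 = 0.03151
savings = 1 - ratio = 1 - 0.03151 = 0.96849
as a percentage: 0.96849 * 100 = 96.85%

Space savings = 1 - 235/7458 = 96.85%


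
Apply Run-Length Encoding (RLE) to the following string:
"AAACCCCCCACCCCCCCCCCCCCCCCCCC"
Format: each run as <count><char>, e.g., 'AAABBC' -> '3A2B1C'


Scanning runs left to right:
  i=0: run of 'A' x 3 -> '3A'
  i=3: run of 'C' x 6 -> '6C'
  i=9: run of 'A' x 1 -> '1A'
  i=10: run of 'C' x 19 -> '19C'

RLE = 3A6C1A19C


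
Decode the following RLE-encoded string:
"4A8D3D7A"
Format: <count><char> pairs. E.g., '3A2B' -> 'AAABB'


Expanding each <count><char> pair:
  4A -> 'AAAA'
  8D -> 'DDDDDDDD'
  3D -> 'DDD'
  7A -> 'AAAAAAA'

Decoded = AAAADDDDDDDDDDDAAAAAAA


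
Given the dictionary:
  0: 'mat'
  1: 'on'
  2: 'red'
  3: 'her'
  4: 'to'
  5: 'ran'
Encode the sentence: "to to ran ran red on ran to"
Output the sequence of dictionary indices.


Look up each word in the dictionary:
  'to' -> 4
  'to' -> 4
  'ran' -> 5
  'ran' -> 5
  'red' -> 2
  'on' -> 1
  'ran' -> 5
  'to' -> 4

Encoded: [4, 4, 5, 5, 2, 1, 5, 4]


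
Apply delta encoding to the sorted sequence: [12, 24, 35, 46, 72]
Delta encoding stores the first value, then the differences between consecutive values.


First value: 12
Deltas:
  24 - 12 = 12
  35 - 24 = 11
  46 - 35 = 11
  72 - 46 = 26


Delta encoded: [12, 12, 11, 11, 26]


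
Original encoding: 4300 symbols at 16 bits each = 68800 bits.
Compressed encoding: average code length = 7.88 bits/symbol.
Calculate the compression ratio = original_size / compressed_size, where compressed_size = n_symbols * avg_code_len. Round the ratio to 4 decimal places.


original_size = n_symbols * orig_bits = 4300 * 16 = 68800 bits
compressed_size = n_symbols * avg_code_len = 4300 * 7.88 = 33884.0 bits
ratio = original_size / compressed_size = 68800 / 33884.0 = 2.0305

Compression ratio = 2.0305


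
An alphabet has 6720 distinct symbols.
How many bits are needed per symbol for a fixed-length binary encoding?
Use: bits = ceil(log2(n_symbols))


log2(6720) = 12.7142
Bracket: 2^12 = 4096 < 6720 <= 2^13 = 8192
So ceil(log2(6720)) = 13

bits = ceil(log2(6720)) = ceil(12.7142) = 13 bits


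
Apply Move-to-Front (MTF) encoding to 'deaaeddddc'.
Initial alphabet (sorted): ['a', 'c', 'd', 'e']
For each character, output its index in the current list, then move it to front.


MTF encoding:
'd': index 2 in ['a', 'c', 'd', 'e'] -> ['d', 'a', 'c', 'e']
'e': index 3 in ['d', 'a', 'c', 'e'] -> ['e', 'd', 'a', 'c']
'a': index 2 in ['e', 'd', 'a', 'c'] -> ['a', 'e', 'd', 'c']
'a': index 0 in ['a', 'e', 'd', 'c'] -> ['a', 'e', 'd', 'c']
'e': index 1 in ['a', 'e', 'd', 'c'] -> ['e', 'a', 'd', 'c']
'd': index 2 in ['e', 'a', 'd', 'c'] -> ['d', 'e', 'a', 'c']
'd': index 0 in ['d', 'e', 'a', 'c'] -> ['d', 'e', 'a', 'c']
'd': index 0 in ['d', 'e', 'a', 'c'] -> ['d', 'e', 'a', 'c']
'd': index 0 in ['d', 'e', 'a', 'c'] -> ['d', 'e', 'a', 'c']
'c': index 3 in ['d', 'e', 'a', 'c'] -> ['c', 'd', 'e', 'a']


Output: [2, 3, 2, 0, 1, 2, 0, 0, 0, 3]


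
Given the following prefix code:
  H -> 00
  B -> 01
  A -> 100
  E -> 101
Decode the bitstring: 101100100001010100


Decoding step by step:
Bits 101 -> E
Bits 100 -> A
Bits 100 -> A
Bits 00 -> H
Bits 101 -> E
Bits 01 -> B
Bits 00 -> H


Decoded message: EAAHEBH


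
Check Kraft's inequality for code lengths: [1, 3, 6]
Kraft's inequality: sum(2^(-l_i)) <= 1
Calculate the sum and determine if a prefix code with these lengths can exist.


Sum = 2^(-1) + 2^(-3) + 2^(-6)
    = 0.5 + 0.125 + 0.015625
    = 41/64 = 0.640625
Since 0.640625 <= 1, Kraft's inequality IS satisfied.
A prefix code with these lengths CAN exist.

Kraft sum = 0.640625. Satisfied.


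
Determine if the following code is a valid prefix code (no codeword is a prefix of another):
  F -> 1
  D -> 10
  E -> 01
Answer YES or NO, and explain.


Checking each pair (does one codeword prefix another?):
  F='1' vs D='10': prefix -- VIOLATION

NO -- this is NOT a valid prefix code. F (1) is a prefix of D (10).


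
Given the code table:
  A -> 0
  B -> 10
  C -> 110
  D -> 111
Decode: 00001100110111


Decoding:
0 -> A
0 -> A
0 -> A
0 -> A
110 -> C
0 -> A
110 -> C
111 -> D


Result: AAAACACD


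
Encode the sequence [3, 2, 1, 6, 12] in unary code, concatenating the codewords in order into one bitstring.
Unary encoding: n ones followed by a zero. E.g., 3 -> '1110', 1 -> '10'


Encode each number as n ones followed by a terminating 0:
  3 -> 1110 (4 bits)
  2 -> 110 (3 bits)
  1 -> 10 (2 bits)
  6 -> 1111110 (7 bits)
  12 -> 1111111111110 (13 bits)
Total length = 4 + 3 + 2 + 7 + 13 = 29 bits.

Unary([3, 2, 1, 6, 12]) = 11101101011111101111111111110 (29 bits)


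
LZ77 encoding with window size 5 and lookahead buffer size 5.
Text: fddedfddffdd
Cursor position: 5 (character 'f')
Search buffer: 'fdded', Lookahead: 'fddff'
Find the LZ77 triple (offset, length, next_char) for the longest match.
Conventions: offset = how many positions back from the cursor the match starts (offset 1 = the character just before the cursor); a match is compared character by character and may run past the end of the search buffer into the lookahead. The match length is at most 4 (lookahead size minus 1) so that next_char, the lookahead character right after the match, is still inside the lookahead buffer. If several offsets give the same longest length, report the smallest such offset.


Try each offset into the search buffer:
  offset=1 (pos 4, char 'd'): match length 0
  offset=2 (pos 3, char 'e'): match length 0
  offset=3 (pos 2, char 'd'): match length 0
  offset=4 (pos 1, char 'd'): match length 0
  offset=5 (pos 0, char 'f'): match length 3
Longest match has length 3 at offset 5.
next_char = character at position 5 + 3 = 8 -> 'f'

Best match: offset=5, length=3 (matching 'fdd' starting at position 0)
LZ77 triple: (5, 3, 'f')


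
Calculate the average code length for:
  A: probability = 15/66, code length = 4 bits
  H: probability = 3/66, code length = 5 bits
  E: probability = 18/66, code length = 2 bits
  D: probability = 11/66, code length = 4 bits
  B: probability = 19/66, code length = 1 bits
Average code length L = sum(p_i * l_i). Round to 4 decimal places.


Weighted contributions p_i * l_i:
  A: (15/66) * 4 = 60/66
  H: (3/66) * 5 = 15/66
  E: (18/66) * 2 = 36/66
  D: (11/66) * 4 = 44/66
  B: (19/66) * 1 = 19/66
Sum = (60 + 15 + 36 + 44 + 19)/66 = 174/66

L = 174/66 = 2.6364 bits/symbol


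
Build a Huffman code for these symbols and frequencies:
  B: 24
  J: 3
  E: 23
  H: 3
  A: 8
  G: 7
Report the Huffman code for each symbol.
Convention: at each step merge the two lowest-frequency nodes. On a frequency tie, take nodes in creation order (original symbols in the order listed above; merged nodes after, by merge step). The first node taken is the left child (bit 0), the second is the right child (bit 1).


Huffman tree construction:
Step 1: Merge J(3) + H(3) = 6
Step 2: Merge (J+H)(6) + G(7) = 13
Step 3: Merge A(8) + ((J+H)+G)(13) = 21
Step 4: Merge (A+((J+H)+G))(21) + E(23) = 44
Step 5: Merge B(24) + ((A+((J+H)+G))+E)(44) = 68
Read each symbol's code off the tree from the root (left child = 0, right child = 1).

Codes:
  B: 0 (length 1)
  J: 10100 (length 5)
  E: 11 (length 2)
  H: 10101 (length 5)
  A: 100 (length 3)
  G: 1011 (length 4)
Average code length: 152/68 = 2.2353 bits/symbol
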